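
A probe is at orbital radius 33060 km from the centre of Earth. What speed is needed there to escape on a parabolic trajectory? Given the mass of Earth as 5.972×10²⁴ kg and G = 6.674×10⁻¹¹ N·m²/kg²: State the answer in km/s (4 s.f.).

v_esc ≈ 4.910 km/s

μ = GM = 6.674×10⁻¹¹ × 5.972×10²⁴ = 3.986×10¹⁴ m³/s².
r = 33060 km = 3.306×10⁷ m.
Escape speed v_esc = √(2μ/r) = √(2 × 3.986×10¹⁴ / 3.306×10⁷) = √(2.411×10⁷) = 4910 m/s.
= 4.910 km/s.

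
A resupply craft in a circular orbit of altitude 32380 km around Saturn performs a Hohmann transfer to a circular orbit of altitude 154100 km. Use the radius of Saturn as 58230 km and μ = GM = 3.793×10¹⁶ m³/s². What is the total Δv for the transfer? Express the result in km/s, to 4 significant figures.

r₁ = 58230 + 32380 = 90610 km = 9.0610×10⁷ m.
r₂ = 58230 + 154100 = 212330 km = 2.1233×10⁸ m.
Transfer ellipse a_t = (r₁ + r₂)/2 = 1.515×10⁸ m.
At r₁: circular v_c1 = √(μ/r₁) = 20460 m/s; transfer-perikrone v_p = √[μ(2/r₁ − 1/a_t)] = 24220 m/s.
Δv₁ = v_p − v_c1 = 3764 m/s.
At r₂: circular v_c2 = √(μ/r₂) = 13370 m/s; transfer-apokrone v_a = √[μ(2/r₂ − 1/a_t)] = 10340 m/s.
Δv₂ = v_c2 − v_a = 3028 m/s.
Total Δv = Δv₁ + Δv₂ = 6792 m/s = 6.792 km/s.

Δv_total ≈ 6.792 km/s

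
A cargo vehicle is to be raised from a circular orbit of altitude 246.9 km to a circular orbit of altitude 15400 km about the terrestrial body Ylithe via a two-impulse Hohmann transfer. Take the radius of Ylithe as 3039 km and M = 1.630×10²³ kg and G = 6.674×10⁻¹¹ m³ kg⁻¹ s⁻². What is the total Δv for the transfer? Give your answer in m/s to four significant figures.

μ = GM = 6.674×10⁻¹¹ × 1.630×10²³ = 1.088×10¹³ m³/s².
r₁ = 3039 + 246.9 = 3285.9 km = 3.2859×10⁶ m.
r₂ = 3039 + 15400 = 18439 km = 1.8439×10⁷ m.
Transfer ellipse a_t = (r₁ + r₂)/2 = 1.086×10⁷ m.
At r₁: circular v_c1 = √(μ/r₁) = 1820 m/s; transfer-periapsis v_p = √[μ(2/r₁ − 1/a_t)] = 2371 m/s.
Δv₁ = v_p − v_c1 = 551.1 m/s.
At r₂: circular v_c2 = √(μ/r₂) = 768.1 m/s; transfer-apoapsis v_a = √[μ(2/r₂ − 1/a_t)] = 422.5 m/s.
Δv₂ = v_c2 − v_a = 345.6 m/s.
Total Δv = Δv₁ + Δv₂ = 896.7 m/s.

Δv_total ≈ 896.7 m/s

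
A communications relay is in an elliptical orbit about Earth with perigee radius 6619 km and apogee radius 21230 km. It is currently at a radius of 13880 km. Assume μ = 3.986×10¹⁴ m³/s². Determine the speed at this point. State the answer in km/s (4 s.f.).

v ≈ 5.367 km/s

Semi-major axis a = (r_p + r_a)/2 = 13924 km = 1.392×10⁷ m.
Vis-viva: v² = μ(2/r − 1/a) = 3.986×10¹⁴ × (1.441×10⁻⁷ − 7.182×10⁻⁸) = 2.881×10⁷ m²/s².
v = 5367 m/s = 5.367 km/s.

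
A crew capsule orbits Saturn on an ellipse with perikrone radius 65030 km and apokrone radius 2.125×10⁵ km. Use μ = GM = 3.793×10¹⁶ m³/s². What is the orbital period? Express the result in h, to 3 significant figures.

Semi-major axis a = (r_p + r_a)/2 = (65030 + 2.1250×10⁵)/2 = 1.3876×10⁵ km = 1.388×10⁸ m.
By Kepler's third law T = 2π√(a³/μ) = 2π × 8.393×10³ = 5.274×10⁴ s.
= 14.65 h.

T ≈ 14.6 h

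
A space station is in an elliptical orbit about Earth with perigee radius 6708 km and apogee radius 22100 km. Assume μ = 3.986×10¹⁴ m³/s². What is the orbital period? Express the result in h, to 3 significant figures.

T ≈ 4.78 h

Semi-major axis a = (r_p + r_a)/2 = (6708.0 + 22100)/2 = 14404 km = 1.440×10⁷ m.
By Kepler's third law T = 2π√(a³/μ) = 2π × 2.738×10³ = 1.720×10⁴ s.
= 4.779 h.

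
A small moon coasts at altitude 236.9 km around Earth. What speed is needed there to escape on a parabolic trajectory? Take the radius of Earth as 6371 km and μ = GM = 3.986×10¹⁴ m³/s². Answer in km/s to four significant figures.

r = 6371 + 236.9 = 6607.9 km = 6.6079×10⁶ m.
Escape speed v_esc = √(2μ/r) = √(2 × 3.986×10¹⁴ / 6.608×10⁶) = √(1.206×10⁸) = 10980 m/s.
= 10.98 km/s.

v_esc ≈ 10.98 km/s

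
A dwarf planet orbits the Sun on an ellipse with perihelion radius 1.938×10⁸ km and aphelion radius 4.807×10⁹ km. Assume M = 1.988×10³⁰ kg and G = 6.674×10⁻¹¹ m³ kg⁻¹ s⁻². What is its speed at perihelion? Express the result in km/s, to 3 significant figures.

μ = GM = 6.674×10⁻¹¹ × 1.988×10³⁰ = 1.327×10²⁰ m³/s².
Semi-major axis a = (r_p + r_a)/2 = 2.5004×10⁹ km = 2.500×10¹² m.
Vis-viva: v² = μ(2/r − 1/a) = 1.327×10²⁰ × (1.032×10⁻¹¹ − 3.999×10⁻¹³) = 1.316×10⁹ m²/s².
v = 36280 m/s = 36.28 km/s.

v ≈ 36.3 km/s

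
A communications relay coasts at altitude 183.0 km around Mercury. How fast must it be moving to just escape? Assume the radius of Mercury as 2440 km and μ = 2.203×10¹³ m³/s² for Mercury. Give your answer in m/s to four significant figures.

r = 2440 + 183.0 = 2623.0 km = 2.6230×10⁶ m.
Escape speed v_esc = √(2μ/r) = √(2 × 2.203×10¹³ / 2.623×10⁶) = √(1.680×10⁷) = 4098 m/s.

v_esc ≈ 4098 m/s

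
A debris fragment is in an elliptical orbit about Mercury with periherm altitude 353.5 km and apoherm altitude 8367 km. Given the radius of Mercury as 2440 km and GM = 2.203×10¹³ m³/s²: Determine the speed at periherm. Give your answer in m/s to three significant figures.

r_p = 2440 + 353.5 = 2793.5 km = 2.7935×10⁶ m.
r_a = 2440 + 8367 = 10807 km = 1.0807×10⁷ m.
Semi-major axis a = (r_p + r_a)/2 = 6800.2 km = 6.800×10⁶ m.
Vis-viva: v² = μ(2/r − 1/a) = 2.203×10¹³ × (7.159×10⁻⁷ − 1.471×10⁻⁷) = 1.253×10⁷ m²/s².
v = 3540 m/s.

v ≈ 3540 m/s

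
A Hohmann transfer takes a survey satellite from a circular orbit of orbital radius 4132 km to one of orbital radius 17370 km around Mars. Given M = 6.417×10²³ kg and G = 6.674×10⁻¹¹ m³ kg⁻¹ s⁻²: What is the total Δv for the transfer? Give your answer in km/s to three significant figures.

Δv_total ≈ 1.47 km/s

μ = GM = 6.674×10⁻¹¹ × 6.417×10²³ = 4.283×10¹³ m³/s².
r₁ = 4132 km = 4.132×10⁶ m.
r₂ = 17370 km = 1.737×10⁷ m.
Transfer ellipse a_t = (r₁ + r₂)/2 = 1.075×10⁷ m.
At r₁: circular v_c1 = √(μ/r₁) = 3219 m/s; transfer-periapsis v_p = √[μ(2/r₁ − 1/a_t)] = 4092 m/s.
Δv₁ = v_p − v_c1 = 872.7 m/s.
At r₂: circular v_c2 = √(μ/r₂) = 1570 m/s; transfer-apoapsis v_a = √[μ(2/r₂ − 1/a_t)] = 973.5 m/s.
Δv₂ = v_c2 − v_a = 596.8 m/s.
Total Δv = Δv₁ + Δv₂ = 1470 m/s = 1.470 km/s.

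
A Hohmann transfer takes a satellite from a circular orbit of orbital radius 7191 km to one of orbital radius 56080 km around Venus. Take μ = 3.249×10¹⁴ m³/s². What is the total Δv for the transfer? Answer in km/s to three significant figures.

Δv_total ≈ 3.49 km/s

r₁ = 7191 km = 7.191×10⁶ m.
r₂ = 56080 km = 5.608×10⁷ m.
Transfer ellipse a_t = (r₁ + r₂)/2 = 3.164×10⁷ m.
At r₁: circular v_c1 = √(μ/r₁) = 6722 m/s; transfer-periapsis v_p = √[μ(2/r₁ − 1/a_t)] = 8949 m/s.
Δv₁ = v_p − v_c1 = 2228 m/s.
At r₂: circular v_c2 = √(μ/r₂) = 2407 m/s; transfer-apoapsis v_a = √[μ(2/r₂ − 1/a_t)] = 1148 m/s.
Δv₂ = v_c2 − v_a = 1259 m/s.
Total Δv = Δv₁ + Δv₂ = 3487 m/s = 3.487 km/s.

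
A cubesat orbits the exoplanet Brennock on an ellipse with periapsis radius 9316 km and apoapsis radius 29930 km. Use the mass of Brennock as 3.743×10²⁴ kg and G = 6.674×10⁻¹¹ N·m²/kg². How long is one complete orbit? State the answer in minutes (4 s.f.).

T ≈ 575.9 minutes

μ = GM = 6.674×10⁻¹¹ × 3.743×10²⁴ = 2.498×10¹⁴ m³/s².
Semi-major axis a = (r_p + r_a)/2 = (9316.0 + 29930)/2 = 19623 km = 1.962×10⁷ m.
By Kepler's third law T = 2π√(a³/μ) = 2π × 5.500×10³ = 3.456×10⁴ s.
= 575.9 minutes.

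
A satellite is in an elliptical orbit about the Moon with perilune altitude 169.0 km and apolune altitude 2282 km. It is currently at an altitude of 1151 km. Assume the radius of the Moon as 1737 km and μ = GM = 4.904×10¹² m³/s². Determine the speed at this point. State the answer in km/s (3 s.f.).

r_p = 1737 + 169.0 = 1906.0 km = 1.9060×10⁶ m.
r_a = 1737 + 2282 = 4019.0 km = 4.0190×10⁶ m.
r = 1737 + 1151 = 2888.0 km = 2.888×10⁶ m.
Semi-major axis a = (r_p + r_a)/2 = 2962.5 km = 2.962×10⁶ m.
Vis-viva: v² = μ(2/r − 1/a) = 4.904×10¹² × (6.925×10⁻⁷ − 3.376×10⁻⁷) = 1.741×10⁶ m²/s².
v = 1319 m/s = 1.319 km/s.

v ≈ 1.32 km/s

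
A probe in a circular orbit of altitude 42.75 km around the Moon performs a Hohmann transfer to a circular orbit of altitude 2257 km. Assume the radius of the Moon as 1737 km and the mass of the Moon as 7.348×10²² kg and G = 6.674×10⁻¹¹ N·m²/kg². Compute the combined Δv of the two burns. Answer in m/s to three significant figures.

μ = GM = 6.674×10⁻¹¹ × 7.348×10²² = 4.904×10¹² m³/s².
r₁ = 1737 + 42.75 = 1779.8 km = 1.7798×10⁶ m.
r₂ = 1737 + 2257 = 3994.0 km = 3.9940×10⁶ m.
Transfer ellipse a_t = (r₁ + r₂)/2 = 2.887×10⁶ m.
At r₁: circular v_c1 = √(μ/r₁) = 1660 m/s; transfer-perilune v_p = √[μ(2/r₁ − 1/a_t)] = 1952 m/s.
Δv₁ = v_p − v_c1 = 292.5 m/s.
At r₂: circular v_c2 = √(μ/r₂) = 1108 m/s; transfer-apolune v_a = √[μ(2/r₂ − 1/a_t)] = 870.0 m/s.
Δv₂ = v_c2 − v_a = 238.0 m/s.
Total Δv = Δv₁ + Δv₂ = 530.6 m/s.

Δv_total ≈ 531 m/s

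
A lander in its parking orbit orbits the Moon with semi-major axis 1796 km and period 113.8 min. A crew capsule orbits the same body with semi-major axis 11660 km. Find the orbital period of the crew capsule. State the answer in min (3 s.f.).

T₂ ≈ 1880 min

Kepler's third law: T² ∝ a³, so T₂ = T₁ (a₂/a₁)^(3/2).
a₂/a₁ = 6.492, (a₂/a₁)^(3/2) = 16.54.
T₂ = 113.8 × 16.54 = 1882 min.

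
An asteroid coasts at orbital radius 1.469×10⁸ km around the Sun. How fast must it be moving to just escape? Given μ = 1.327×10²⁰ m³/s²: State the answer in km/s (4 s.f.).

v_esc ≈ 42.50 km/s

r = 1.469×10⁸ km = 1.469×10¹¹ m.
Escape speed v_esc = √(2μ/r) = √(2 × 1.327×10²⁰ / 1.469×10¹¹) = √(1.807×10⁹) = 42500 m/s.
= 42.50 km/s.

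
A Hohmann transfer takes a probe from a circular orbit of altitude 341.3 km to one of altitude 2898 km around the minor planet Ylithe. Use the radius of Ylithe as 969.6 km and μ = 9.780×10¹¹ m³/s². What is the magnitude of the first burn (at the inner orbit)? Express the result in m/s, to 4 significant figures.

r₁ = 969.6 + 341.3 = 1310.9 km = 1.3109×10⁶ m.
r₂ = 969.6 + 2898 = 3867.6 km = 3.8676×10⁶ m.
Transfer ellipse a_t = (r₁ + r₂)/2 = 2.589×10⁶ m.
At r₁: circular v_c1 = √(μ/r₁) = 863.7 m/s; transfer-periapsis v_p = √[μ(2/r₁ − 1/a_t)] = 1056 m/s.
Δv₁ = v_p − v_c1 = 191.9 m/s.

Δv ≈ 191.9 m/s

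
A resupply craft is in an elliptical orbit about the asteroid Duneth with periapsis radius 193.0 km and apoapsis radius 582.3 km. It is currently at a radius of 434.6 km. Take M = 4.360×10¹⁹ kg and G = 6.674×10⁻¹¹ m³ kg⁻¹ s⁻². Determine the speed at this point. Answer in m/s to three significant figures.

μ = GM = 6.674×10⁻¹¹ × 4.360×10¹⁹ = 2.910×10⁹ m³/s².
Semi-major axis a = (r_p + r_a)/2 = 387.65 km = 3.876×10⁵ m.
Vis-viva: v² = μ(2/r − 1/a) = 2.910×10⁹ × (4.602×10⁻⁶ − 2.580×10⁻⁶) = 5.885×10³ m²/s².
v = 76.71 m/s.

v ≈ 76.7 m/s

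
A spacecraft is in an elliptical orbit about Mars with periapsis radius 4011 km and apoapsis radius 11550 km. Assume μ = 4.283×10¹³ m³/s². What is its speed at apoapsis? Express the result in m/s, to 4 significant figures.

v ≈ 1383 m/s

Semi-major axis a = (r_p + r_a)/2 = 7780.5 km = 7.780×10⁶ m.
Vis-viva: v² = μ(2/r − 1/a) = 4.283×10¹³ × (1.732×10⁻⁷ − 1.285×10⁻⁷) = 1.912×10⁶ m²/s².
v = 1383 m/s.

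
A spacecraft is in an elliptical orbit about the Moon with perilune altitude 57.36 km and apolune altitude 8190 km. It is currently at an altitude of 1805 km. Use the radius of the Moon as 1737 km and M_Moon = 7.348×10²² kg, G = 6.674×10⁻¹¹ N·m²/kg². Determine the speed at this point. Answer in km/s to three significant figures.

μ = GM = 6.674×10⁻¹¹ × 7.348×10²² = 4.904×10¹² m³/s².
r_p = 1737 + 57.36 = 1794.4 km = 1.7944×10⁶ m.
r_a = 1737 + 8190 = 9927.0 km = 9.9270×10⁶ m.
r = 1737 + 1805 = 3542.0 km = 3.542×10⁶ m.
Semi-major axis a = (r_p + r_a)/2 = 5860.7 km = 5.861×10⁶ m.
Vis-viva: v² = μ(2/r − 1/a) = 4.904×10¹² × (5.647×10⁻⁷ − 1.706×10⁻⁷) = 1.932×10⁶ m²/s².
v = 1390 m/s = 1.390 km/s.

v ≈ 1.39 km/s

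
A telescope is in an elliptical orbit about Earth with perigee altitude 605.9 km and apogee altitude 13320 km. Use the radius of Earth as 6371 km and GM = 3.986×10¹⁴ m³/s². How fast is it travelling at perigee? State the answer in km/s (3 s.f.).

v ≈ 9.19 km/s

r_p = 6371 + 605.9 = 6976.9 km = 6.9769×10⁶ m.
r_a = 6371 + 13320 = 19691 km = 1.9691×10⁷ m.
Semi-major axis a = (r_p + r_a)/2 = 13334 km = 1.333×10⁷ m.
Vis-viva: v² = μ(2/r − 1/a) = 3.986×10¹⁴ × (2.867×10⁻⁷ − 7.500×10⁻⁸) = 8.437×10⁷ m²/s².
v = 9185 m/s = 9.185 km/s.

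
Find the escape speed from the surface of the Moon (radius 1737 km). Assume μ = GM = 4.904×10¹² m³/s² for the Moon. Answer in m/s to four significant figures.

v_esc ≈ 2376 m/s

r = R = 1.737×10⁶ m.
Escape speed v_esc = √(2μ/r) = √(2 × 4.904×10¹² / 1.737×10⁶) = √(5.647×10⁶) = 2376 m/s.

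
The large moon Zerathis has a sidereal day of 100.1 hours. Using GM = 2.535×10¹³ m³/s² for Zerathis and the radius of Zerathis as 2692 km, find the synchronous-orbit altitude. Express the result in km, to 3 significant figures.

h_sync ≈ 41000 km

T = 100.1 hours = 3.604×10⁵ s.
A synchronous orbit has period T, so by Kepler's third law a = (μT²/4π²)^(1/3).
μT²/4π² = 2.535×10¹³ × (3.604×10⁵)² / 39.48 = 8.339×10²² m³.
a = 4.369×10⁷ m = 43688 km.
Altitude h = a − R = 43688 − 2692 = 40996 km.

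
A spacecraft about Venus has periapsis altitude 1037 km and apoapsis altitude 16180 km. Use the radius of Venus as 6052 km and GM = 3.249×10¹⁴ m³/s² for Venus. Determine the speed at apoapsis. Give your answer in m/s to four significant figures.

v ≈ 2658 m/s

r_p = 6052 + 1037 = 7089.0 km = 7.0890×10⁶ m.
r_a = 6052 + 16180 = 22232 km = 2.2232×10⁷ m.
Semi-major axis a = (r_p + r_a)/2 = 14660 km = 1.466×10⁷ m.
Vis-viva: v² = μ(2/r − 1/a) = 3.249×10¹⁴ × (8.996×10⁻⁸ − 6.821×10⁻⁸) = 7.067×10⁶ m²/s².
v = 2658 m/s.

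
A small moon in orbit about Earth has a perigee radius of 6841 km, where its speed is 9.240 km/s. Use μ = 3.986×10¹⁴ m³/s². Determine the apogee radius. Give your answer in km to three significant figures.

apogee radius ≈ 18700 km

r_p = 6.841×10⁶ m.
Specific energy ε = v²/2 − μ/r = -1.558×10⁷ J/kg, so a = −μ/(2ε) = 1.279×10⁷ m.
The apsides satisfy r_p + r_a = 2a, so the apogee radius is 2a − r_p = 1.875×10⁷ m = 18747 km.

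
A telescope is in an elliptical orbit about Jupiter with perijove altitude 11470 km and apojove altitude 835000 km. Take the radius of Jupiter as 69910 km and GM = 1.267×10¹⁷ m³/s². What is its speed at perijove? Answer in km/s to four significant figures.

r_p = 69910 + 11470 = 81380 km = 8.1380×10⁷ m.
r_a = 69910 + 835000 = 904910 km = 9.0491×10⁸ m.
Semi-major axis a = (r_p + r_a)/2 = 4.9314×10⁵ km = 4.931×10⁸ m.
Vis-viva: v² = μ(2/r − 1/a) = 1.267×10¹⁷ × (2.458×10⁻⁸ − 2.028×10⁻⁹) = 2.857×10⁹ m²/s².
v = 53450 m/s = 53.45 km/s.

v ≈ 53.45 km/s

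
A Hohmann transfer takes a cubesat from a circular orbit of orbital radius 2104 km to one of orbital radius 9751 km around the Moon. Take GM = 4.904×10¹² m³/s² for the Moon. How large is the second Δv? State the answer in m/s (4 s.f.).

r₁ = 2104 km = 2.104×10⁶ m.
r₂ = 9751 km = 9.751×10⁶ m.
Transfer ellipse a_t = (r₁ + r₂)/2 = 5.928×10⁶ m.
At r₁: circular v_c1 = √(μ/r₁) = 1527 m/s; transfer-perilune v_p = √[μ(2/r₁ − 1/a_t)] = 1958 m/s.
At r₂: circular v_c2 = √(μ/r₂) = 709.2 m/s; transfer-apolune v_a = √[μ(2/r₂ − 1/a_t)] = 422.5 m/s.
Δv₂ = v_c2 − v_a = 286.7 m/s.

Δv ≈ 286.7 m/s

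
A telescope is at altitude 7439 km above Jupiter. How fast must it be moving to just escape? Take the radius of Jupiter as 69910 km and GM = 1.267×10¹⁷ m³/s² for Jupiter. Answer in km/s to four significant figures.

v_esc ≈ 57.24 km/s

r = 69910 + 7439 = 77349 km = 7.7349×10⁷ m.
Escape speed v_esc = √(2μ/r) = √(2 × 1.267×10¹⁷ / 7.735×10⁷) = √(3.276×10⁹) = 57240 m/s.
= 57.24 km/s.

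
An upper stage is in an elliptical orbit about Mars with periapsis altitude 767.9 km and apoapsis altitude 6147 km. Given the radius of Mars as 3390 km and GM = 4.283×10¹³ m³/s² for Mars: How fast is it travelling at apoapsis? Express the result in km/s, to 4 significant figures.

v ≈ 1.651 km/s

r_p = 3390 + 767.9 = 4157.9 km = 4.1579×10⁶ m.
r_a = 3390 + 6147 = 9537.0 km = 9.5370×10⁶ m.
Semi-major axis a = (r_p + r_a)/2 = 6847.4 km = 6.847×10⁶ m.
Vis-viva: v² = μ(2/r − 1/a) = 4.283×10¹³ × (2.097×10⁻⁷ − 1.460×10⁻⁷) = 2.727×10⁶ m²/s².
v = 1651 m/s = 1.651 km/s.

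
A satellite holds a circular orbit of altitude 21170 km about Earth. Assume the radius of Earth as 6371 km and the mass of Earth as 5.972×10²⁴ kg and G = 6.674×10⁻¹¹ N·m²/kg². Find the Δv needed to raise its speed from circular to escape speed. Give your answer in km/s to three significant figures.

μ = GM = 6.674×10⁻¹¹ × 5.972×10²⁴ = 3.986×10¹⁴ m³/s².
r = 6371 + 21170 = 27541 km = 2.7541×10⁷ m.
Circular speed v_c = √(μ/r) = 3804 m/s.
Escape speed v_esc = √(2μ/r) = √2 × v_c = 5380 m/s.
Δv = v_esc − v_c = 1576 m/s = 1.576 km/s.

Δv ≈ 1.58 km/s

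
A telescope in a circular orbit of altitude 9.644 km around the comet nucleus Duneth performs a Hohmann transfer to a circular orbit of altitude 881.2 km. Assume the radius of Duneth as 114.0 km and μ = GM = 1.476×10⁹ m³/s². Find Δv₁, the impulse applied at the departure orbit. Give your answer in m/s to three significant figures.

r₁ = 114.0 + 9.644 = 123.64 km = 1.2364×10⁵ m.
r₂ = 114.0 + 881.2 = 995.20 km = 9.9520×10⁵ m.
Transfer ellipse a_t = (r₁ + r₂)/2 = 5.594×10⁵ m.
At r₁: circular v_c1 = √(μ/r₁) = 109.3 m/s; transfer-periapsis v_p = √[μ(2/r₁ − 1/a_t)] = 145.7 m/s.
Δv₁ = v_p − v_c1 = 36.47 m/s.

Δv ≈ 36.5 m/s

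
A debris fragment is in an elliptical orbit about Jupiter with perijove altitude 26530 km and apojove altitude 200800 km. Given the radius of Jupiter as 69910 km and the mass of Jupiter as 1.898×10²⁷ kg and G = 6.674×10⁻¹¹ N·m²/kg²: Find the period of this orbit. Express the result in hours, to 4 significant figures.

T ≈ 12.20 hours

μ = GM = 6.674×10⁻¹¹ × 1.898×10²⁷ = 1.267×10¹⁷ m³/s².
r_p = 69910 + 26530 = 96440 km = 9.6440×10⁷ m.
r_a = 69910 + 200800 = 270710 km = 2.7071×10⁸ m.
Semi-major axis a = (r_p + r_a)/2 = (96440 + 2.7071×10⁵)/2 = 1.8358×10⁵ km = 1.836×10⁸ m.
By Kepler's third law T = 2π√(a³/μ) = 2π × 6.988×10³ = 4.391×10⁴ s.
= 12.20 hours.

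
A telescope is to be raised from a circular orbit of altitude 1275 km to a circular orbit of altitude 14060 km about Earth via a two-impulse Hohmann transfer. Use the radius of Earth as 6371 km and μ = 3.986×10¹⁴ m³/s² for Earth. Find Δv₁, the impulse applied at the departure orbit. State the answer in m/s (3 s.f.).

r₁ = 6371 + 1275 = 7646.0 km = 7.6460×10⁶ m.
r₂ = 6371 + 14060 = 20431 km = 2.0431×10⁷ m.
Transfer ellipse a_t = (r₁ + r₂)/2 = 1.404×10⁷ m.
At r₁: circular v_c1 = √(μ/r₁) = 7220 m/s; transfer-perigee v_p = √[μ(2/r₁ − 1/a_t)] = 8710 m/s.
Δv₁ = v_p − v_c1 = 1490 m/s.

Δv ≈ 1490 m/s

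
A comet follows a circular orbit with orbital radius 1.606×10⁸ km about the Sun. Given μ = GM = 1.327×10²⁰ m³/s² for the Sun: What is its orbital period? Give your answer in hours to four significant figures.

T ≈ 9751 hours

r = 1.606×10⁸ km = 1.606×10¹¹ m.
Kepler's third law: T = 2π√(r³/μ) = 2π√((1.606×10¹¹)³ / 1.327×10²⁰).
r³/μ = 3.122×10¹³ s², so T = 2π × 5.587×10⁶ = 3.510×10⁷ s.
Converting: 3.510×10⁷ s ÷ 3600 = 9751 hours.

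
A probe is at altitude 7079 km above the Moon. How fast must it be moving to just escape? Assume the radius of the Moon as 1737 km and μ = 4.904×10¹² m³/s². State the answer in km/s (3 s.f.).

r = 1737 + 7079 = 8816.0 km = 8.8160×10⁶ m.
Escape speed v_esc = √(2μ/r) = √(2 × 4.904×10¹² / 8.816×10⁶) = √(1.113×10⁶) = 1055 m/s.
= 1.055 km/s.

v_esc ≈ 1.05 km/s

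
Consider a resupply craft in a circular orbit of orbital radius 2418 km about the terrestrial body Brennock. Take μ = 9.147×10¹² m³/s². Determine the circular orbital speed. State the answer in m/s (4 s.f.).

v ≈ 1945 m/s

r = 2418 km = 2.418×10⁶ m.
For a circular orbit v = √(μ/r) = √(9.147×10¹² / 2.418×10⁶) = √(3.783×10⁶) = 1945 m/s.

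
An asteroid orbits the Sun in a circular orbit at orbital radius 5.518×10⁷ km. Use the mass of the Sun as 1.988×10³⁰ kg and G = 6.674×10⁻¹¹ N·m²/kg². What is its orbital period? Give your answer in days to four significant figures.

μ = GM = 6.674×10⁻¹¹ × 1.988×10³⁰ = 1.327×10²⁰ m³/s².
r = 5.518×10⁷ km = 5.518×10¹⁰ m.
Kepler's third law: T = 2π√(r³/μ) = 2π√((5.518×10¹⁰)³ / 1.327×10²⁰).
r³/μ = 1.266×10¹² s², so T = 2π × 1.125×10⁶ = 7.071×10⁶ s.
Converting: 7.071×10⁶ s ÷ 86400 = 81.83 days.

T ≈ 81.83 days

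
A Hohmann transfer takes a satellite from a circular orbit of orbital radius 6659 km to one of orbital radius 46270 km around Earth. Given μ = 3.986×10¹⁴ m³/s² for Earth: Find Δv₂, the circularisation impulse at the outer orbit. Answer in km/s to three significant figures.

r₁ = 6659 km = 6.659×10⁶ m.
r₂ = 46270 km = 4.627×10⁷ m.
Transfer ellipse a_t = (r₁ + r₂)/2 = 2.646×10⁷ m.
At r₁: circular v_c1 = √(μ/r₁) = 7737 m/s; transfer-perigee v_p = √[μ(2/r₁ − 1/a_t)] = 10230 m/s.
At r₂: circular v_c2 = √(μ/r₂) = 2935 m/s; transfer-apogee v_a = √[μ(2/r₂ − 1/a_t)] = 1472 m/s.
Δv₂ = v_c2 − v_a = 1463 m/s.
= 1.463 km/s.

Δv ≈ 1.46 km/s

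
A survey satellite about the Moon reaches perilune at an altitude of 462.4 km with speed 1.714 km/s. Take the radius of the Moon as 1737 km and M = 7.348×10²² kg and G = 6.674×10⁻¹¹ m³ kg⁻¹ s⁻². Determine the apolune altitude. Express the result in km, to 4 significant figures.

μ = GM = 6.674×10⁻¹¹ × 7.348×10²² = 4.904×10¹² m³/s².
r_p = 1737 + 462.4 = 2199.4 km = 2.199×10⁶ m.
Specific energy ε = v²/2 − μ/r = -7.608×10⁵ J/kg, so a = −μ/(2ε) = 3.223×10⁶ m.
The apsides satisfy r_p + r_a = 2a, so the apolune radius is 2a − r_p = 4.246×10⁶ m = 4246.3 km.
Apolune altitude = 4246.3 − 1737 = 2509.3 km.

apolune altitude ≈ 2509 km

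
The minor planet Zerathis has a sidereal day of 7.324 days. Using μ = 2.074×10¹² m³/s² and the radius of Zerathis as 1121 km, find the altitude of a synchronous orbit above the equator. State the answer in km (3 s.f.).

h_sync ≈ 26500 km

T = 7.324 days = 6.328×10⁵ s.
A synchronous orbit has period T, so by Kepler's third law a = (μT²/4π²)^(1/3).
μT²/4π² = 2.074×10¹² × (6.328×10⁵)² / 39.48 = 2.104×10²² m³.
a = 2.761×10⁷ m = 27605 km.
Altitude h = a − R = 27605 − 1121 = 26484 km.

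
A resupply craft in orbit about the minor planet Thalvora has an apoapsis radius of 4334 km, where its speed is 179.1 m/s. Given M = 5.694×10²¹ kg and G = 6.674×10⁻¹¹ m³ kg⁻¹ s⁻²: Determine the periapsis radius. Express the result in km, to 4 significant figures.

μ = GM = 6.674×10⁻¹¹ × 5.694×10²¹ = 3.800×10¹¹ m³/s².
r_a = 4.334×10⁶ m.
Specific energy ε = v²/2 − μ/r = -7.164×10⁴ J/kg, so a = −μ/(2ε) = 2.652×10⁶ m.
The apsides satisfy r_p + r_a = 2a, so the periapsis radius is 2a − r_a = 9.702×10⁵ m = 970.21 km.

periapsis radius ≈ 970.2 km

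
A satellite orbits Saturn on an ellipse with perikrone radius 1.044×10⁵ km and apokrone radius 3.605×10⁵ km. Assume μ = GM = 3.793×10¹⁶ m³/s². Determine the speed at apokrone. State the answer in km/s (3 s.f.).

v ≈ 6.87 km/s

Semi-major axis a = (r_p + r_a)/2 = 2.3245×10⁵ km = 2.324×10⁸ m.
Vis-viva: v² = μ(2/r − 1/a) = 3.793×10¹⁶ × (5.548×10⁻⁹ − 4.302×10⁻⁹) = 4.726×10⁷ m²/s².
v = 6874 m/s = 6.874 km/s.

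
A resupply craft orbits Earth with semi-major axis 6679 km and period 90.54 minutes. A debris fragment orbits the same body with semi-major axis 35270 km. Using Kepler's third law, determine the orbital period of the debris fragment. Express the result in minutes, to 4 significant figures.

T₂ ≈ 1099 minutes

Kepler's third law: T² ∝ a³, so T₂ = T₁ (a₂/a₁)^(3/2).
a₂/a₁ = 5.281, (a₂/a₁)^(3/2) = 12.14.
T₂ = 90.54 × 12.14 = 1099 minutes.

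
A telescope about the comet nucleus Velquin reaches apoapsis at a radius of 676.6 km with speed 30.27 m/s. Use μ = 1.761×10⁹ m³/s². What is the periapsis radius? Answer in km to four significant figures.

periapsis radius ≈ 144.5 km

r_a = 6.766×10⁵ m.
Specific energy ε = v²/2 − μ/r = -2.145×10³ J/kg, so a = −μ/(2ε) = 4.106×10⁵ m.
The apsides satisfy r_p + r_a = 2a, so the periapsis radius is 2a − r_a = 1.445×10⁵ m = 144.54 km.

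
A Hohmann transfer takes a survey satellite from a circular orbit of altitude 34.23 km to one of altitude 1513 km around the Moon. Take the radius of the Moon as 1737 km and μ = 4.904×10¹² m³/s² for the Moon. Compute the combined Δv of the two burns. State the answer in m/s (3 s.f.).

r₁ = 1737 + 34.23 = 1771.2 km = 1.7712×10⁶ m.
r₂ = 1737 + 1513 = 3250.0 km = 3.2500×10⁶ m.
Transfer ellipse a_t = (r₁ + r₂)/2 = 2.511×10⁶ m.
At r₁: circular v_c1 = √(μ/r₁) = 1664 m/s; transfer-perilune v_p = √[μ(2/r₁ − 1/a_t)] = 1893 m/s.
Δv₁ = v_p − v_c1 = 229.2 m/s.
At r₂: circular v_c2 = √(μ/r₂) = 1228 m/s; transfer-apolune v_a = √[μ(2/r₂ − 1/a_t)] = 1032 m/s.
Δv₂ = v_c2 − v_a = 196.6 m/s.
Total Δv = Δv₁ + Δv₂ = 425.8 m/s.

Δv_total ≈ 426 m/s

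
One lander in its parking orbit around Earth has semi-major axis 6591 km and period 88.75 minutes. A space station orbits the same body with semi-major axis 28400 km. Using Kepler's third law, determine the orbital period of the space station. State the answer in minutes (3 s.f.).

T₂ ≈ 794 minutes

Kepler's third law: T² ∝ a³, so T₂ = T₁ (a₂/a₁)^(3/2).
a₂/a₁ = 4.309, (a₂/a₁)^(3/2) = 8.944.
T₂ = 88.75 × 8.944 = 793.8 minutes.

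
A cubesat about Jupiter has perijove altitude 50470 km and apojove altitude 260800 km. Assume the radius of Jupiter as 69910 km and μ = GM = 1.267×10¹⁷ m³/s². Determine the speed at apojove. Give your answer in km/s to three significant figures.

v ≈ 14.3 km/s

r_p = 69910 + 50470 = 120380 km = 1.2038×10⁸ m.
r_a = 69910 + 260800 = 330710 km = 3.3071×10⁸ m.
Semi-major axis a = (r_p + r_a)/2 = 2.2554×10⁵ km = 2.255×10⁸ m.
Vis-viva: v² = μ(2/r − 1/a) = 1.267×10¹⁷ × (6.048×10⁻⁹ − 4.434×10⁻⁹) = 2.045×10⁸ m²/s².
v = 14300 m/s = 14.30 km/s.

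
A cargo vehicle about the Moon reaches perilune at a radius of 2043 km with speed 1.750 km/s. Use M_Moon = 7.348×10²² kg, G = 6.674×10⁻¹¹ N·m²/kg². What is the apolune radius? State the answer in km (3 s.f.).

μ = GM = 6.674×10⁻¹¹ × 7.348×10²² = 4.904×10¹² m³/s².
r_p = 2.043×10⁶ m.
Specific energy ε = v²/2 − μ/r = -8.692×10⁵ J/kg, so a = −μ/(2ε) = 2.821×10⁶ m.
The apsides satisfy r_p + r_a = 2a, so the apolune radius is 2a − r_p = 3.599×10⁶ m = 3599.2 km.

apolune radius ≈ 3600 km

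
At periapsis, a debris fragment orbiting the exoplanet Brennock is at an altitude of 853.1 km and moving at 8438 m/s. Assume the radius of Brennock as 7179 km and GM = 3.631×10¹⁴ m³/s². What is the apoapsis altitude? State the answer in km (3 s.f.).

apoapsis altitude ≈ 22600 km

r_p = 7179 + 853.1 = 8032.1 km = 8.032×10⁶ m.
Specific energy ε = v²/2 − μ/r = -9.606×10⁶ J/kg, so a = −μ/(2ε) = 1.890×10⁷ m.
The apsides satisfy r_p + r_a = 2a, so the apoapsis radius is 2a − r_p = 2.977×10⁷ m = 29766 km.
Apoapsis altitude = 29766 − 7179 = 22587 km.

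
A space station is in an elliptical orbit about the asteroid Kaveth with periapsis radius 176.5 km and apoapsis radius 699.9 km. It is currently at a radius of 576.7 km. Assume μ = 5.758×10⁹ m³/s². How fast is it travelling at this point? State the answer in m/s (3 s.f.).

v ≈ 82.6 m/s

Semi-major axis a = (r_p + r_a)/2 = 438.20 km = 4.382×10⁵ m.
Vis-viva: v² = μ(2/r − 1/a) = 5.758×10⁹ × (3.468×10⁻⁶ − 2.282×10⁻⁶) = 6.829×10³ m²/s².
v = 82.64 m/s.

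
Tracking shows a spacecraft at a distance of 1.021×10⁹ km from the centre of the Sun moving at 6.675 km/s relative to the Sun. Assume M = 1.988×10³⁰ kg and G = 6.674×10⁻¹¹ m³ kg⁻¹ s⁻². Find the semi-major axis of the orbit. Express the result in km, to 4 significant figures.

μ = GM = 6.674×10⁻¹¹ × 1.988×10³⁰ = 1.327×10²⁰ m³/s².
r = 1.021×10¹² m.
Specific orbital energy ε = v²/2 − μ/r = (6675)²/2 − 1.327×10²⁰/1.021×10¹² = -1.077×10⁸ J/kg.
Since ε = −μ/(2a), a = −μ/(2ε) = 6.161×10¹¹ m = 6.1612×10⁸ km.

a ≈ 6.161×10⁸ km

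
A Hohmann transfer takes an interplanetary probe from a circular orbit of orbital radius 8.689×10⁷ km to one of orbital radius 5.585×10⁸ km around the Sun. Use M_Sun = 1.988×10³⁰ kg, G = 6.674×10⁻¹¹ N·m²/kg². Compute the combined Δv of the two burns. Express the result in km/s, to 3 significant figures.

μ = GM = 6.674×10⁻¹¹ × 1.988×10³⁰ = 1.327×10²⁰ m³/s².
r₁ = 8.689×10⁷ km = 8.689×10¹⁰ m.
r₂ = 5.585×10⁸ km = 5.585×10¹¹ m.
Transfer ellipse a_t = (r₁ + r₂)/2 = 3.227×10¹¹ m.
At r₁: circular v_c1 = √(μ/r₁) = 39080 m/s; transfer-perihelion v_p = √[μ(2/r₁ − 1/a_t)] = 51410 m/s.
Δv₁ = v_p − v_c1 = 12330 m/s.
At r₂: circular v_c2 = √(μ/r₂) = 15410 m/s; transfer-aphelion v_a = √[μ(2/r₂ − 1/a_t)] = 7998 m/s.
Δv₂ = v_c2 − v_a = 7415 m/s.
Total Δv = Δv₁ + Δv₂ = 19750 m/s = 19.75 km/s.

Δv_total ≈ 19.7 km/s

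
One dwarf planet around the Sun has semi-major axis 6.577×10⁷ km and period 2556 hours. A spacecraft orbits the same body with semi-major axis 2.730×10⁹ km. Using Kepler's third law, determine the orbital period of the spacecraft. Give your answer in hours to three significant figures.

T₂ ≈ 6.84×10⁵ hours

Kepler's third law: T² ∝ a³, so T₂ = T₁ (a₂/a₁)^(3/2).
a₂/a₁ = 41.51, (a₂/a₁)^(3/2) = 267.4.
T₂ = 2556 × 267.4 = 6.835×10⁵ hours.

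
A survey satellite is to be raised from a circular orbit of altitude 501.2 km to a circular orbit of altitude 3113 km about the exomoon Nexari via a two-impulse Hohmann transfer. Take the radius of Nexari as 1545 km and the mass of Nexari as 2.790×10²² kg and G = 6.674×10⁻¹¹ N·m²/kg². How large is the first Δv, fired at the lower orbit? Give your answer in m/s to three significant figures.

μ = GM = 6.674×10⁻¹¹ × 2.790×10²² = 1.862×10¹² m³/s².
r₁ = 1545 + 501.2 = 2046.2 km = 2.0462×10⁶ m.
r₂ = 1545 + 3113 = 4658.0 km = 4.6580×10⁶ m.
Transfer ellipse a_t = (r₁ + r₂)/2 = 3.352×10⁶ m.
At r₁: circular v_c1 = √(μ/r₁) = 953.9 m/s; transfer-periapsis v_p = √[μ(2/r₁ − 1/a_t)] = 1125 m/s.
Δv₁ = v_p − v_c1 = 170.6 m/s.

Δv ≈ 171 m/s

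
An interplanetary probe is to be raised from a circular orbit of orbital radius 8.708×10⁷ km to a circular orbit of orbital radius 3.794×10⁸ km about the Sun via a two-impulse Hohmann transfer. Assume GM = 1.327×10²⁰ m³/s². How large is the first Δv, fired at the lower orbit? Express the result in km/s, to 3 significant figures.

Δv ≈ 10.8 km/s

r₁ = 8.708×10⁷ km = 8.708×10¹⁰ m.
r₂ = 3.794×10⁸ km = 3.794×10¹¹ m.
Transfer ellipse a_t = (r₁ + r₂)/2 = 2.332×10¹¹ m.
At r₁: circular v_c1 = √(μ/r₁) = 39040 m/s; transfer-perihelion v_p = √[μ(2/r₁ − 1/a_t)] = 49790 m/s.
Δv₁ = v_p − v_c1 = 10750 m/s.
= 10.75 km/s.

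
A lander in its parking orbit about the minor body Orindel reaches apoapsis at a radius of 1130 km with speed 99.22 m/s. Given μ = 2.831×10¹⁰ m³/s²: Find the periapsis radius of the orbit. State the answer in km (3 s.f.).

r_a = 1.130×10⁶ m.
Specific energy ε = v²/2 − μ/r = -2.013×10⁴ J/kg, so a = −μ/(2ε) = 7.032×10⁵ m.
The apsides satisfy r_p + r_a = 2a, so the periapsis radius is 2a − r_a = 2.763×10⁵ m = 276.30 km.

periapsis radius ≈ 276 km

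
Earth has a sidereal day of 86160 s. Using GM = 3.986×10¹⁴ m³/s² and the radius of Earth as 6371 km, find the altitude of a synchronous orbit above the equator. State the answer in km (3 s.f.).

h_sync ≈ 35800 km

A synchronous orbit has period T, so by Kepler's third law a = (μT²/4π²)^(1/3).
μT²/4π² = 3.986×10¹⁴ × (8.616×10⁴)² / 39.48 = 7.495×10²² m³.
a = 4.216×10⁷ m = 42163 km.
Altitude h = a − R = 42163 − 6371 = 35792 km.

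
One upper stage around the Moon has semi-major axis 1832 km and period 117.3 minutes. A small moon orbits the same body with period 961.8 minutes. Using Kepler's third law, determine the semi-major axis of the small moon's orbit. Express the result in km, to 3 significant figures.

a₂ ≈ 7450 km

Kepler's third law: a³ ∝ T², so a₂ = a₁ (T₂/T₁)^(2/3).
T₂/T₁ = 8.199, (T₂/T₁)^(2/3) = 4.066.
a₂ = 1832 × 4.066 = 7449 km.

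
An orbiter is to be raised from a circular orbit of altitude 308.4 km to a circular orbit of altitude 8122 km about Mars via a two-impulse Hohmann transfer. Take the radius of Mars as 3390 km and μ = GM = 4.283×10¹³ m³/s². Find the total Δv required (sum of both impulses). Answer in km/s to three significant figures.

r₁ = 3390 + 308.4 = 3698.4 km = 3.6984×10⁶ m.
r₂ = 3390 + 8122 = 11512 km = 1.1512×10⁷ m.
Transfer ellipse a_t = (r₁ + r₂)/2 = 7.605×10⁶ m.
At r₁: circular v_c1 = √(μ/r₁) = 3403 m/s; transfer-periapsis v_p = √[μ(2/r₁ − 1/a_t)] = 4187 m/s.
Δv₁ = v_p − v_c1 = 783.8 m/s.
At r₂: circular v_c2 = √(μ/r₂) = 1929 m/s; transfer-apoapsis v_a = √[μ(2/r₂ − 1/a_t)] = 1345 m/s.
Δv₂ = v_c2 − v_a = 583.8 m/s.
Total Δv = Δv₁ + Δv₂ = 1368 m/s = 1.368 km/s.

Δv_total ≈ 1.37 km/s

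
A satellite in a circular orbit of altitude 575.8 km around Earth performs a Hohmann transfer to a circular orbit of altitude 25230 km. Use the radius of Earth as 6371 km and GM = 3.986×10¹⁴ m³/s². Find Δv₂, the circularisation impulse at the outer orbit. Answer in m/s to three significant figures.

Δv ≈ 1420 m/s

r₁ = 6371 + 575.8 = 6946.8 km = 6.9468×10⁶ m.
r₂ = 6371 + 25230 = 31601 km = 3.1601×10⁷ m.
Transfer ellipse a_t = (r₁ + r₂)/2 = 1.927×10⁷ m.
At r₁: circular v_c1 = √(μ/r₁) = 7575 m/s; transfer-perigee v_p = √[μ(2/r₁ − 1/a_t)] = 9699 m/s.
At r₂: circular v_c2 = √(μ/r₂) = 3552 m/s; transfer-apogee v_a = √[μ(2/r₂ − 1/a_t)] = 2132 m/s.
Δv₂ = v_c2 − v_a = 1419 m/s.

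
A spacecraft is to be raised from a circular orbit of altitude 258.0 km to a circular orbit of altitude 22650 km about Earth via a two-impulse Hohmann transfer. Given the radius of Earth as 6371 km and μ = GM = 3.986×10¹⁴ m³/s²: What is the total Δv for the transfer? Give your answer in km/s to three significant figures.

r₁ = 6371 + 258.0 = 6629.0 km = 6.6290×10⁶ m.
r₂ = 6371 + 22650 = 29021 km = 2.9021×10⁷ m.
Transfer ellipse a_t = (r₁ + r₂)/2 = 1.782×10⁷ m.
At r₁: circular v_c1 = √(μ/r₁) = 7754 m/s; transfer-perigee v_p = √[μ(2/r₁ − 1/a_t)] = 9894 m/s.
Δv₁ = v_p − v_c1 = 2140 m/s.
At r₂: circular v_c2 = √(μ/r₂) = 3706 m/s; transfer-apogee v_a = √[μ(2/r₂ − 1/a_t)] = 2260 m/s.
Δv₂ = v_c2 − v_a = 1446 m/s.
Total Δv = Δv₁ + Δv₂ = 3586 m/s = 3.586 km/s.

Δv_total ≈ 3.59 km/s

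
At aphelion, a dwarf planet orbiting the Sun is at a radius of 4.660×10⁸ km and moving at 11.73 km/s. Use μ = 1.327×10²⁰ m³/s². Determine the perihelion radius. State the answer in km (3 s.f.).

perihelion radius ≈ 1.48×10⁸ km

r_a = 4.660×10¹¹ m.
Specific energy ε = v²/2 − μ/r = -2.160×10⁸ J/kg, so a = −μ/(2ε) = 3.072×10¹¹ m.
The apsides satisfy r_p + r_a = 2a, so the perihelion radius is 2a − r_a = 1.484×10¹¹ m = 1.4844×10⁸ km.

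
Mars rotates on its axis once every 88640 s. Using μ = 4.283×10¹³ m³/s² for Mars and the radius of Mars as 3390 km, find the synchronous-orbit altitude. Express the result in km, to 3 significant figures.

A synchronous orbit has period T, so by Kepler's third law a = (μT²/4π²)^(1/3).
μT²/4π² = 4.283×10¹³ × (8.864×10⁴)² / 39.48 = 8.524×10²¹ m³.
a = 2.043×10⁷ m = 20428 km.
Altitude h = a − R = 20428 − 3390 = 17038 km.

h_sync ≈ 17000 km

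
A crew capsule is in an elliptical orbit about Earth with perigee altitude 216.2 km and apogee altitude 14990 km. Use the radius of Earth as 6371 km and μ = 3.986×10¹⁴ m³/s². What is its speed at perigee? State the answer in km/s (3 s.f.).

v ≈ 9.62 km/s

r_p = 6371 + 216.2 = 6587.2 km = 6.5872×10⁶ m.
r_a = 6371 + 14990 = 21361 km = 2.1361×10⁷ m.
Semi-major axis a = (r_p + r_a)/2 = 13974 km = 1.397×10⁷ m.
Vis-viva: v² = μ(2/r − 1/a) = 3.986×10¹⁴ × (3.036×10⁻⁷ − 7.156×10⁻⁸) = 9.250×10⁷ m²/s².
v = 9618 m/s = 9.618 km/s.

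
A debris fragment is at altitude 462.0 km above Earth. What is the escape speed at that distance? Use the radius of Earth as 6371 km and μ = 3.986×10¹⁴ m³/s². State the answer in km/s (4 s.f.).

v_esc ≈ 10.80 km/s

r = 6371 + 462.0 = 6833.0 km = 6.8330×10⁶ m.
Escape speed v_esc = √(2μ/r) = √(2 × 3.986×10¹⁴ / 6.833×10⁶) = √(1.167×10⁸) = 10800 m/s.
= 10.80 km/s.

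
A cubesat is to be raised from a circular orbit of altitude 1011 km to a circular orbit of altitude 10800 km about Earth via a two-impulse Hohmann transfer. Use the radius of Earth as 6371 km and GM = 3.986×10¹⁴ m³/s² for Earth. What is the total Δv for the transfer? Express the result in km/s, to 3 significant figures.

r₁ = 6371 + 1011 = 7382.0 km = 7.3820×10⁶ m.
r₂ = 6371 + 10800 = 17171 km = 1.7171×10⁷ m.
Transfer ellipse a_t = (r₁ + r₂)/2 = 1.228×10⁷ m.
At r₁: circular v_c1 = √(μ/r₁) = 7348 m/s; transfer-perigee v_p = √[μ(2/r₁ − 1/a_t)] = 8690 m/s.
Δv₁ = v_p − v_c1 = 1342 m/s.
At r₂: circular v_c2 = √(μ/r₂) = 4818 m/s; transfer-apogee v_a = √[μ(2/r₂ − 1/a_t)] = 3736 m/s.
Δv₂ = v_c2 − v_a = 1082 m/s.
Total Δv = Δv₁ + Δv₂ = 2424 m/s = 2.424 km/s.

Δv_total ≈ 2.42 km/s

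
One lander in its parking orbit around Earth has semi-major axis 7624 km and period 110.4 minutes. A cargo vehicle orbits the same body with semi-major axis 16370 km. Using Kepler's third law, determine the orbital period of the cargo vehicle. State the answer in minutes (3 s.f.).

T₂ ≈ 347 minutes

Kepler's third law: T² ∝ a³, so T₂ = T₁ (a₂/a₁)^(3/2).
a₂/a₁ = 2.147, (a₂/a₁)^(3/2) = 3.146.
T₂ = 110.4 × 3.146 = 347.4 minutes.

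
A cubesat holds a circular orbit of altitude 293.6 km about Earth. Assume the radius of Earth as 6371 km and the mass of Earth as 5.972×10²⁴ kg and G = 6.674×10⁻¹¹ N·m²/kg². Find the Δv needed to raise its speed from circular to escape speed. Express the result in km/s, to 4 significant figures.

μ = GM = 6.674×10⁻¹¹ × 5.972×10²⁴ = 3.986×10¹⁴ m³/s².
r = 6371 + 293.6 = 6664.6 km = 6.6646×10⁶ m.
Circular speed v_c = √(μ/r) = 7733 m/s.
Escape speed v_esc = √(2μ/r) = √2 × v_c = 10940 m/s.
Δv = v_esc − v_c = 3203 m/s = 3.203 km/s.

Δv ≈ 3.203 km/s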